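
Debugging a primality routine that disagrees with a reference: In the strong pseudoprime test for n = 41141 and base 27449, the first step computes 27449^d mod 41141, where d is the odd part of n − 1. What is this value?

n − 1 = 41140 = 2^2 · 10285, so s = 2 and d = 10285.
Repeated squaring mod 41141: 27449^1 ≡ 27449, 27449^2 ≡ 32468, 27449^4 ≡ 15181, 27449^8 ≡ 32020, 27449^16 ≡ 5539, 27449^32 ≡ 30476, 27449^64 ≡ 28501, 27449^128 ≡ 19097, 27449^256 ≡ 21585, 27449^512 ≡ 31541, 27449^1024 ≡ 4160, 27449^2048 ≡ 26380, 27449^4096 ≡ 4385, 27449^8192 ≡ 15378.
10285 = 8192 + 2048 + 32 + 8 + 4 + 1, so 27449^10285 ≡ 15378·26380·30476·32020·15181·27449 ≡ 21437 (mod 41141).

21437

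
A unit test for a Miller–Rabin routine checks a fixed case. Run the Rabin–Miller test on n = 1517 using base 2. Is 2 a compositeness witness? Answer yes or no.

yes

n − 1 = 1516 = 2^2 · 379, so s = 2 and d = 379.
Repeated squaring mod 1517: 2^1 ≡ 2, 2^2 ≡ 4, 2^4 ≡ 16, 2^8 ≡ 256, 2^16 ≡ 305, 2^32 ≡ 488, 2^64 ≡ 1492, 2^128 ≡ 625, 2^256 ≡ 756.
379 = 256 + 64 + 32 + 16 + 8 + 2 + 1, so 2^379 ≡ 756·1492·488·305·256·4·2 ≡ 923 (mod 1517).
x_0 = 2^379 mod 1517 = 923.
x_0 is neither 1 nor 1516, so continue squaring.
x_1 = 923^2 mod 1517 = 892.
Reached i = s−1 = 1 without hitting −1: 2 is a Miller–Rabin witness and 1517 is composite.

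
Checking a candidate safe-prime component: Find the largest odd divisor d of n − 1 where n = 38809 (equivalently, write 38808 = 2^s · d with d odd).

Halving: 38808 → 19404 → 9702 → 4851; 4851 is odd.
So 38808 = 2^3 · 4851.

4851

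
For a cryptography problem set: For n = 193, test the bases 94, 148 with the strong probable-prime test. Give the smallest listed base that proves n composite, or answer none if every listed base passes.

n − 1 = 192 = 2^6 · 3, so s = 6 and d = 3.
Base 94: x_0 = 94^3 mod 193 = 105. x_0 is neither 1 nor 192, so continue squaring. x_1 = 105^2 mod 193 = 24. x_2 = 24^2 mod 193 = 190. x_3 = 190^2 mod 193 = 9. x_4 = 9^2 mod 193 = 81. x_5 = 81^2 mod 193 = 192. x_5 ≡ −1, so 94 is not a witness.
Base 148: x_0 = 148^3 mod 193 = 164. x_0 is neither 1 nor 192, so continue squaring. x_1 = 164^2 mod 193 = 69. x_2 = 69^2 mod 193 = 129. x_3 = 129^2 mod 193 = 43. x_4 = 43^2 mod 193 = 112. x_5 = 112^2 mod 193 = 192. x_5 ≡ −1, so 148 is not a witness.
No listed base is a witness for 193.

none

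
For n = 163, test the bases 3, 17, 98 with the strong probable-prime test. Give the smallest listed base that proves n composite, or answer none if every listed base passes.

n − 1 = 162 = 2^1 · 81, so s = 1 and d = 81.
Base 3: x_0 = 3^81 mod 163 = 162. x_0 = 162 ≡ −1, so 3 is not a witness.
Base 17: x_0 = 17^81 mod 163 = 162. x_0 = 162 ≡ −1, so 17 is not a witness.
Base 98: x_0 = 98^81 mod 163 = 162. x_0 = 162 ≡ −1, so 98 is not a witness.
No listed base is a witness for 163.

none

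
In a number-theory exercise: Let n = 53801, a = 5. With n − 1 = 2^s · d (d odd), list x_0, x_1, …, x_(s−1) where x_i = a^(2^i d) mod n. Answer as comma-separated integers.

n − 1 = 53800 = 2^3 · 6725, so s = 3 and d = 6725.
x_0 = 5^6725 mod 53801 = 45002.
x_1 = 45002^2 mod 53801 = 2762.
x_2 = 2762^2 mod 53801 = 42703.

45002, 2762, 42703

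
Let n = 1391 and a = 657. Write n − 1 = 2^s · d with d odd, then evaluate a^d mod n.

n − 1 = 1390 = 2^1 · 695, so s = 1 and d = 695.
657^695 mod 1391 = 1237.

1237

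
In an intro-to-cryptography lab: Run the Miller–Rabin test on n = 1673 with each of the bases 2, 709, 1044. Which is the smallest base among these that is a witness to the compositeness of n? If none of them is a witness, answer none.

2

n − 1 = 1672 = 2^3 · 209, so s = 3 and d = 209.
Base 2: x_0 = 2^209 mod 1673 = 452. x_0 is neither 1 nor 1672, so continue squaring. x_1 = 452^2 mod 1673 = 198. x_2 = 198^2 mod 1673 = 725. Reached i = s−1 = 2 without hitting −1: 2 is a Miller–Rabin witness and 1673 is composite.
Base 709: x_0 = 709^209 mod 1673 = 368. x_0 is neither 1 nor 1672, so continue squaring. x_1 = 368^2 mod 1673 = 1584. x_2 = 1584^2 mod 1673 = 1229. Reached i = s−1 = 2 without hitting −1: 709 is a Miller–Rabin witness and 1673 is composite.
Base 1044: x_0 = 1044^209 mod 1673 = 988. x_0 is neither 1 nor 1672, so continue squaring. x_1 = 988^2 mod 1673 = 785. x_2 = 785^2 mod 1673 = 561. Reached i = s−1 = 2 without hitting −1: 1044 is a Miller–Rabin witness and 1673 is composite.
The smallest witness among the given bases is 2.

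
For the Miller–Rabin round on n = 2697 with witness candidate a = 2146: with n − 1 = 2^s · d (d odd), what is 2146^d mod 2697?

n − 1 = 2696 = 2^3 · 337, so s = 3 and d = 337.
Repeated squaring mod 2697: 2146^1 ≡ 2146, 2146^2 ≡ 1537, 2146^4 ≡ 2494, 2146^8 ≡ 754, 2146^16 ≡ 2146, 2146^32 ≡ 1537, 2146^64 ≡ 2494, 2146^128 ≡ 754, 2146^256 ≡ 2146.
337 = 256 + 64 + 16 + 1, so 2146^337 ≡ 2146·2494·2146·2146 ≡ 493 (mod 2697).

493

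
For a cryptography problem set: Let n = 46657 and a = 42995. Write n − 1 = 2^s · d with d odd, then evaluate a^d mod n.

n − 1 = 46656 = 2^6 · 729, so s = 6 and d = 729.
42995^729 mod 46657 = 20240.

20240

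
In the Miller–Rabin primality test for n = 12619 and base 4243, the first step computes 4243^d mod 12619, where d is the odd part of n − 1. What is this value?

1

n − 1 = 12618 = 2^1 · 6309, so s = 1 and d = 6309.
4243^6309 mod 12619 = 1.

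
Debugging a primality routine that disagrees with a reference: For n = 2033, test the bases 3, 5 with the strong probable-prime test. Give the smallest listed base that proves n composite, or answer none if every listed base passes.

n − 1 = 2032 = 2^4 · 127, so s = 4 and d = 127.
Base 3: x_0 = 3^127 mod 2033 = 782. x_0 is neither 1 nor 2032, so continue squaring. x_1 = 782^2 mod 2033 = 1624. x_2 = 1624^2 mod 2033 = 575. x_3 = 575^2 mod 2033 = 1279. Reached i = s−1 = 3 without hitting −1: 3 is a Miller–Rabin witness and 2033 is composite.
Base 5: x_0 = 5^127 mod 2033 = 1449. x_0 is neither 1 nor 2032, so continue squaring. x_1 = 1449^2 mod 2033 = 1545. x_2 = 1545^2 mod 2033 = 283. x_3 = 283^2 mod 2033 = 802. Reached i = s−1 = 3 without hitting −1: 5 is a Miller–Rabin witness and 2033 is composite.
The smallest witness among the given bases is 3.

3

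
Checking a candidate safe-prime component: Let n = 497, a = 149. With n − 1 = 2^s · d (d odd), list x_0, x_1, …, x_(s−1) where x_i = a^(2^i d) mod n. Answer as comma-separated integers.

366, 263, 86, 438

n − 1 = 496 = 2^4 · 31, so s = 4 and d = 31.
x_0 = 149^31 mod 497 = 366.
x_1 = 366^2 mod 497 = 263.
x_2 = 263^2 mod 497 = 86.
x_3 = 86^2 mod 497 = 438.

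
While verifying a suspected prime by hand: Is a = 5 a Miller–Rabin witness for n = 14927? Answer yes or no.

yes

n − 1 = 14926 = 2^1 · 7463, so s = 1 and d = 7463.
x_0 = 5^7463 mod 14927 = 11037.
x_0 ∉ {1, 14926} and s = 1, so 5 is a Miller–Rabin witness and 14927 is composite.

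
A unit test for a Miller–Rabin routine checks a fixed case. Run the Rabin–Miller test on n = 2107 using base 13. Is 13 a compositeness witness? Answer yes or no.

n − 1 = 2106 = 2^1 · 1053, so s = 1 and d = 1053.
x_0 = 13^1053 mod 2107 = 90.
x_0 ∉ {1, 2106} and s = 1, so 13 is a Miller–Rabin witness and 2107 is composite.

yes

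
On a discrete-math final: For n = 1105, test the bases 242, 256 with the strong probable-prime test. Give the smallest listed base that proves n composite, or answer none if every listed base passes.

none

n − 1 = 1104 = 2^4 · 69, so s = 4 and d = 69.
Base 242: x_0 = 242^69 mod 1105 = 242. x_0 is neither 1 nor 1104, so continue squaring. x_1 = 242^2 mod 1105 = 1104. x_1 ≡ −1, so 242 is not a witness.
Base 256: x_0 = 256^69 mod 1105 = 1. x_0 = 1, so 256 is not a witness.
No listed base is a witness for 1105.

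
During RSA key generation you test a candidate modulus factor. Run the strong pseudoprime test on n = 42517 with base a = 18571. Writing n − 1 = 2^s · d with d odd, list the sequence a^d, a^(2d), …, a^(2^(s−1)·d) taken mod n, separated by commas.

n − 1 = 42516 = 2^2 · 10629, so s = 2 and d = 10629.
x_0 = 18571^10629 mod 42517 = 6335.
x_1 = 6335^2 mod 42517 = 38694.

6335, 38694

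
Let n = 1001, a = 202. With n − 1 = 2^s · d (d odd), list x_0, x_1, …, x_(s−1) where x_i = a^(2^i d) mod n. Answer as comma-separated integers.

n − 1 = 1000 = 2^3 · 125, so s = 3 and d = 125.
x_0 = 202^125 mod 1001 = 804.
x_1 = 804^2 mod 1001 = 771.
x_2 = 771^2 mod 1001 = 848.

804, 771, 848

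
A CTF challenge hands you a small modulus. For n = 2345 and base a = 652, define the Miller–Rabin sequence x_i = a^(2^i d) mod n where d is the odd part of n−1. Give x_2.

596

n − 1 = 2344 = 2^3 · 293, so s = 3 and d = 293.
Repeated squaring mod 2345: 652^1 ≡ 652, 652^2 ≡ 659, 652^4 ≡ 456, 652^8 ≡ 1576, 652^16 ≡ 421, 652^32 ≡ 1366, 652^64 ≡ 1681, 652^128 ≡ 36, 652^256 ≡ 1296.
293 = 256 + 32 + 4 + 1, so 652^293 ≡ 1296·1366·456·652 ≡ 1912 (mod 2345).
x_0 = 1912.
x_1 = 1912^2 mod 2345 = 2234.
x_2 = 2234^2 mod 2345 = 596.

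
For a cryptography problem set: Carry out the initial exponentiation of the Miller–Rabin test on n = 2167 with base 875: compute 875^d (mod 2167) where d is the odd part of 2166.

n − 1 = 2166 = 2^1 · 1083, so s = 1 and d = 1083.
Repeated squaring mod 2167: 875^1 ≡ 875, 875^2 ≡ 674, 875^4 ≡ 1373, 875^8 ≡ 2006, 875^16 ≡ 2084, 875^32 ≡ 388, 875^64 ≡ 1021, 875^128 ≡ 114, 875^256 ≡ 2161, 875^512 ≡ 36, 875^1024 ≡ 1296.
1083 = 1024 + 32 + 16 + 8 + 2 + 1, so 875^1083 ≡ 1296·388·2084·2006·674·875 ≡ 128 (mod 2167).

128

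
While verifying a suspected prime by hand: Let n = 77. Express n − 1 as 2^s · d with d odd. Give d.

Halving: 76 → 38 → 19; 19 is odd.
So 76 = 2^2 · 19.

19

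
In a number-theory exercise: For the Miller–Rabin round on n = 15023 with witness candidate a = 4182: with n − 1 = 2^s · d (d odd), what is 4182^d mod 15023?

n − 1 = 15022 = 2^1 · 7511, so s = 1 and d = 7511.
4182^7511 mod 15023 = 13737.

13737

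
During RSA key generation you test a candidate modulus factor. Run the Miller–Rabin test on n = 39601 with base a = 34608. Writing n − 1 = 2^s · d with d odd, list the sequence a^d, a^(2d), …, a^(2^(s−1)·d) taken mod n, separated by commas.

25869, 27463, 15324, 30647

n − 1 = 39600 = 2^4 · 2475, so s = 4 and d = 2475.
x_0 = 34608^2475 mod 39601 = 25869.
x_1 = 25869^2 mod 39601 = 27463.
x_2 = 27463^2 mod 39601 = 15324.
x_3 = 15324^2 mod 39601 = 30647.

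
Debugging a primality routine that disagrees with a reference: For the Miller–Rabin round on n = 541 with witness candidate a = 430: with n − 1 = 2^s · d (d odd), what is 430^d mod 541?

52

n − 1 = 540 = 2^2 · 135, so s = 2 and d = 135.
Repeated squaring mod 541: 430^1 ≡ 430, 430^2 ≡ 419, 430^4 ≡ 277, 430^8 ≡ 448, 430^16 ≡ 534, 430^32 ≡ 49, 430^64 ≡ 237, 430^128 ≡ 446.
135 = 128 + 4 + 2 + 1, so 430^135 ≡ 446·277·419·430 ≡ 52 (mod 541).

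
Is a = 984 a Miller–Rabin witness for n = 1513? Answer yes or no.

n − 1 = 1512 = 2^3 · 189, so s = 3 and d = 189.
By repeated squaring, 984^189 ≡ 1464 (mod 1513).
x_0 = 984^189 mod 1513 = 1464.
x_0 is neither 1 nor 1512, so continue squaring.
x_1 = 1464^2 mod 1513 = 888.
x_2 = 888^2 mod 1513 = 271.
Reached i = s−1 = 2 without hitting −1: 984 is a Miller–Rabin witness and 1513 is composite.

yes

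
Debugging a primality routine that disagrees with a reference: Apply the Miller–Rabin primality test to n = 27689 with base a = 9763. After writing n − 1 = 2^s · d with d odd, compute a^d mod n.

11059

n − 1 = 27688 = 2^3 · 3461, so s = 3 and d = 3461.
9763^3461 mod 27689 = 11059.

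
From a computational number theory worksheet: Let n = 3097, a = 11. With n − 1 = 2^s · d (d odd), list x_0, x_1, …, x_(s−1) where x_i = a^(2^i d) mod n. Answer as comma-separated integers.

n − 1 = 3096 = 2^3 · 387, so s = 3 and d = 387.
x_0 = 11^387 mod 3097 = 1103.
x_1 = 1103^2 mod 3097 = 2585.
x_2 = 2585^2 mod 3097 = 1996.

1103, 2585, 1996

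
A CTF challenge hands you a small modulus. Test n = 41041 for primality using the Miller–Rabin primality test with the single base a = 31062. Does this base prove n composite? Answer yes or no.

n − 1 = 41040 = 2^4 · 2565, so s = 4 and d = 2565.
x_0 = 31062^2565 mod 41041 = 35300.
x_0 is neither 1 nor 41040, so continue squaring.
x_1 = 35300^2 mod 41041 = 3158.
x_2 = 3158^2 mod 41041 = 1.
x_2 = 1 but x_1 ≠ ±1, a nontrivial square root of 1 — 31062 is a witness and 41041 is composite.

yes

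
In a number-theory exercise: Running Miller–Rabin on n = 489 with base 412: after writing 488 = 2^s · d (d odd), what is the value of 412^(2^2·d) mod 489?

403

n − 1 = 488 = 2^3 · 61, so s = 3 and d = 61.
x_0 = 412^61 mod 489 = 301.
x_1 = 301^2 mod 489 = 136.
x_2 = 136^2 mod 489 = 403.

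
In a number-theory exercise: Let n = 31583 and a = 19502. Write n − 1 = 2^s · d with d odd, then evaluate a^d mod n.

n − 1 = 31582 = 2^1 · 15791, so s = 1 and d = 15791.
Repeated squaring mod 31583: 19502^1 ≡ 19502, 19502^2 ≡ 5518, 19502^4 ≡ 2312, 19502^8 ≡ 7817, 19502^16 ≡ 23967, 19502^32 ≡ 17068, 19502^64 ≡ 26615, 19502^128 ≡ 14701, 19502^256 ≡ 28515, 19502^512 ≡ 890, 19502^1024 ≡ 2525, 19502^2048 ≡ 27442, 19502^4096 ≡ 29895, 19502^8192 ≡ 6874.
15791 = 8192 + 4096 + 2048 + 1024 + 256 + 128 + 32 + 8 + 4 + 2 + 1, so 19502^15791 ≡ 6874·29895·27442·2525·28515·14701·17068·7817·2312·5518·19502 ≡ 1 (mod 31583).

1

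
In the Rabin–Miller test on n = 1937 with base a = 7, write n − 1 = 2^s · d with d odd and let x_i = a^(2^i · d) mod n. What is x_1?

36

n − 1 = 1936 = 2^4 · 121, so s = 4 and d = 121.
x_0 = 7^121 mod 1937 = 1931.
x_1 = 1931^2 mod 1937 = 36.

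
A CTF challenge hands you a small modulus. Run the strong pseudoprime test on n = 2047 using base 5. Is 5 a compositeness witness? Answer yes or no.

yes

n − 1 = 2046 = 2^1 · 1023, so s = 1 and d = 1023.
By repeated squaring, 5^1023 ≡ 1034 (mod 2047).
x_0 = 5^1023 mod 2047 = 1034.
x_0 ∉ {1, 2046} and s = 1, so 5 is a Miller–Rabin witness and 2047 is composite.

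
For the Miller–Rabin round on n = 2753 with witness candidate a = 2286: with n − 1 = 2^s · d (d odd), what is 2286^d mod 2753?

n − 1 = 2752 = 2^6 · 43, so s = 6 and d = 43.
Repeated squaring mod 2753: 2286^1 ≡ 2286, 2286^2 ≡ 602, 2286^4 ≡ 1761, 2286^8 ≡ 1243, 2286^16 ≡ 616, 2286^32 ≡ 2295.
43 = 32 + 8 + 2 + 1, so 2286^43 ≡ 2295·1243·602·2286 ≡ 701 (mod 2753).

701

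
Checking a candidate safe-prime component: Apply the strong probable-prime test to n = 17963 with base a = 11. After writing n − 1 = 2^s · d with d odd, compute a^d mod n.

n − 1 = 17962 = 2^1 · 8981, so s = 1 and d = 8981.
11^8981 mod 17963 = 2673.

2673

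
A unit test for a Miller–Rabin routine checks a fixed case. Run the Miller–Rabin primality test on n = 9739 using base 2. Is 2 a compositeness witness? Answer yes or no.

n − 1 = 9738 = 2^1 · 4869, so s = 1 and d = 4869.
x_0 = 2^4869 mod 9739 = 9738.
x_0 = 9738 ≡ −1, so 2 is not a witness.

no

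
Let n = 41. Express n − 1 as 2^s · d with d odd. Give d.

Halving: 40 → 20 → 10 → 5; 5 is odd.
So 40 = 2^3 · 5.

5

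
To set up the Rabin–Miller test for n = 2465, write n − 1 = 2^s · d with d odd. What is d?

Halving: 2464 → 1232 → 616 → 308 → 154 → 77; 77 is odd.
So 2464 = 2^5 · 77.

77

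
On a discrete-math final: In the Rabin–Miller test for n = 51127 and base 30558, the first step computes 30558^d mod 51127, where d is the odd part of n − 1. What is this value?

n − 1 = 51126 = 2^1 · 25563, so s = 1 and d = 25563.
Repeated squaring mod 51127: 30558^1 ≡ 30558, 30558^2 ≡ 7836, 30558^4 ≡ 50496, 30558^8 ≡ 40272, 30558^16 ≡ 34417, 30558^32 ≡ 19553, 30558^64 ≡ 43230, 30558^128 ≡ 38796, 30558^256 ≡ 1863, 30558^512 ≡ 45260, 30558^1024 ≡ 13218, 30558^2048 ≡ 14565, 30558^4096 ≡ 13302, 30558^8192 ≡ 43784, 30558^16384 ≡ 31791.
25563 = 16384 + 8192 + 512 + 256 + 128 + 64 + 16 + 8 + 2 + 1, so 30558^25563 ≡ 31791·43784·45260·1863·38796·43230·34417·40272·7836·30558 ≡ 38646 (mod 51127).

38646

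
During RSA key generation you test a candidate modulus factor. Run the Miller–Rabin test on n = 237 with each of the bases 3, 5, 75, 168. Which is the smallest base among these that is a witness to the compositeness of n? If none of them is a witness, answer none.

3

n − 1 = 236 = 2^2 · 59, so s = 2 and d = 59.
Base 3: x_0 = 3^59 mod 237 = 126. x_0 is neither 1 nor 236, so continue squaring. x_1 = 126^2 mod 237 = 234. Reached i = s−1 = 1 without hitting −1: 3 is a Miller–Rabin witness and 237 is composite.
Base 5: x_0 = 5^59 mod 237 = 20. x_0 is neither 1 nor 236, so continue squaring. x_1 = 20^2 mod 237 = 163. Reached i = s−1 = 1 without hitting −1: 5 is a Miller–Rabin witness and 237 is composite.
Base 75: x_0 = 75^59 mod 237 = 156. x_0 is neither 1 nor 236, so continue squaring. x_1 = 156^2 mod 237 = 162. Reached i = s−1 = 1 without hitting −1: 75 is a Miller–Rabin witness and 237 is composite.
Base 168: x_0 = 168^59 mod 237 = 180. x_0 is neither 1 nor 236, so continue squaring. x_1 = 180^2 mod 237 = 168. Reached i = s−1 = 1 without hitting −1: 168 is a Miller–Rabin witness and 237 is composite.
The smallest witness among the given bases is 3.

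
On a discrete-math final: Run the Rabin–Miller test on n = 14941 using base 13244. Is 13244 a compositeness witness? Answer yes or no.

yes

n − 1 = 14940 = 2^2 · 3735, so s = 2 and d = 3735.
x_0 = 13244^3735 mod 14941 = 11030.
x_0 is neither 1 nor 14940, so continue squaring.
x_1 = 11030^2 mod 14941 = 11278.
Reached i = s−1 = 1 without hitting −1: 13244 is a Miller–Rabin witness and 14941 is composite.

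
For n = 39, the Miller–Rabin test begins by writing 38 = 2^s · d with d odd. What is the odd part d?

Halving: 38 → 19; 19 is odd.
So 38 = 2^1 · 19.

19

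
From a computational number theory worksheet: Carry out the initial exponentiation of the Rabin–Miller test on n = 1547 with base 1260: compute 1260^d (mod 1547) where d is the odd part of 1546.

n − 1 = 1546 = 2^1 · 773, so s = 1 and d = 773.
Repeated squaring mod 1547: 1260^1 ≡ 1260, 1260^2 ≡ 378, 1260^4 ≡ 560, 1260^8 ≡ 1106, 1260^16 ≡ 1106, 1260^32 ≡ 1106, 1260^64 ≡ 1106, 1260^128 ≡ 1106, 1260^256 ≡ 1106, 1260^512 ≡ 1106.
773 = 512 + 256 + 4 + 1, so 1260^773 ≡ 1106·1106·560·1260 ≡ 168 (mod 1547).

168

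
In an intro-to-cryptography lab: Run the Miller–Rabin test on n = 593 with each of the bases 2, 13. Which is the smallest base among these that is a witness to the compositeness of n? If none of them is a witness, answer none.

none

n − 1 = 592 = 2^4 · 37, so s = 4 and d = 37.
Base 2: x_0 = 2^37 mod 593 = 516. x_0 is neither 1 nor 592, so continue squaring. x_1 = 516^2 mod 593 = 592. x_1 ≡ −1, so 2 is not a witness.
Base 13: x_0 = 13^37 mod 593 = 499. x_0 is neither 1 nor 592, so continue squaring. x_1 = 499^2 mod 593 = 534. x_2 = 534^2 mod 593 = 516. x_3 = 516^2 mod 593 = 592. x_3 ≡ −1, so 13 is not a witness.
No listed base is a witness for 593.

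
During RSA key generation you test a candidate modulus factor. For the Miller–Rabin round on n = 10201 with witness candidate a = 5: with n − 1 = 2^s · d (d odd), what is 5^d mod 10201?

5859

n − 1 = 10200 = 2^3 · 1275, so s = 3 and d = 1275.
5^1275 mod 10201 = 5859.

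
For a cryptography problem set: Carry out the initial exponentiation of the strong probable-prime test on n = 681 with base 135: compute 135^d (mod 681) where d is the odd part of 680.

n − 1 = 680 = 2^3 · 85, so s = 3 and d = 85.
Repeated squaring mod 681: 135^1 ≡ 135, 135^2 ≡ 519, 135^4 ≡ 366, 135^8 ≡ 480, 135^16 ≡ 222, 135^32 ≡ 252, 135^64 ≡ 171.
85 = 64 + 16 + 4 + 1, so 135^85 ≡ 171·222·366·135 ≡ 285 (mod 681).

285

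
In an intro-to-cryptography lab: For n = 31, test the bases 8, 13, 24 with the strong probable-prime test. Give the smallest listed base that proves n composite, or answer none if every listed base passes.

n − 1 = 30 = 2^1 · 15, so s = 1 and d = 15.
Base 8: x_0 = 8^15 mod 31 = 1. x_0 = 1, so 8 is not a witness.
Base 13: x_0 = 13^15 mod 31 = 30. x_0 = 30 ≡ −1, so 13 is not a witness.
Base 24: x_0 = 24^15 mod 31 = 30. x_0 = 30 ≡ −1, so 24 is not a witness.
No listed base is a witness for 31.

none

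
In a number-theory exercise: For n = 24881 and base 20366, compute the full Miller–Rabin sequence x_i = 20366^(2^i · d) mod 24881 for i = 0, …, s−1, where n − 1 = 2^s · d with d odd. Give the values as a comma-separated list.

n − 1 = 24880 = 2^4 · 1555, so s = 4 and d = 1555.
x_0 = 20366^1555 mod 24881 = 624.
x_1 = 624^2 mod 24881 = 16161.
x_2 = 16161^2 mod 24881 = 2064.
x_3 = 2064^2 mod 24881 = 5445.

624, 16161, 2064, 5445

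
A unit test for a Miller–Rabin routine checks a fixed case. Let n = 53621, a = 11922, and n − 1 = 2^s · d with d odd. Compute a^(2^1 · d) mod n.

n − 1 = 53620 = 2^2 · 13405, so s = 2 and d = 13405.
Repeated squaring mod 53621: 11922^1 ≡ 11922, 11922^2 ≡ 38434, 11922^4 ≡ 21048, 11922^8 ≡ 1602, 11922^16 ≡ 46217, 11922^32 ≡ 18554, 11922^64 ≡ 4096, 11922^128 ≡ 47464, 11922^256 ≡ 52223, 11922^512 ≡ 24048, 11922^1024 ≡ 3819, 11922^2048 ≡ 53470, 11922^4096 ≡ 22801, 11922^8192 ≡ 30006.
13405 = 8192 + 4096 + 1024 + 64 + 16 + 8 + 4 + 1, so 11922^13405 ≡ 30006·22801·3819·4096·46217·1602·21048·11922 ≡ 39776 (mod 53621).
x_0 = 39776.
x_1 = 39776^2 mod 53621 = 42571.

42571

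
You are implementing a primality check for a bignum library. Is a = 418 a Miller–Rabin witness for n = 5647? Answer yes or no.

n − 1 = 5646 = 2^1 · 2823, so s = 1 and d = 2823.
x_0 = 418^2823 mod 5647 = 1.
x_0 = 1, so 418 is not a witness.

no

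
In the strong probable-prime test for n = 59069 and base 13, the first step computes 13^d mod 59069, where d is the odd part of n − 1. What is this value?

n − 1 = 59068 = 2^2 · 14767, so s = 2 and d = 14767.
13^14767 mod 59069 = 59068.

59068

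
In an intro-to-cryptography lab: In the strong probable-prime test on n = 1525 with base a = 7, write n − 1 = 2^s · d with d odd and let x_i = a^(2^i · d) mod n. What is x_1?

n − 1 = 1524 = 2^2 · 381, so s = 2 and d = 381.
Repeated squaring mod 1525: 7^1 ≡ 7, 7^2 ≡ 49, 7^4 ≡ 876, 7^8 ≡ 301, 7^16 ≡ 626, 7^32 ≡ 1476, 7^64 ≡ 876, 7^128 ≡ 301, 7^256 ≡ 626.
381 = 256 + 64 + 32 + 16 + 8 + 4 + 1, so 7^381 ≡ 626·876·1476·626·301·876·7 ≡ 207 (mod 1525).
x_0 = 207.
x_1 = 207^2 mod 1525 = 149.

149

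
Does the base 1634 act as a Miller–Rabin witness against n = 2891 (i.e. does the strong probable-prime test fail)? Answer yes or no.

yes

n − 1 = 2890 = 2^1 · 1445, so s = 1 and d = 1445.
x_0 = 1634^1445 mod 2891 = 439.
x_0 ∉ {1, 2890} and s = 1, so 1634 is a Miller–Rabin witness and 2891 is composite.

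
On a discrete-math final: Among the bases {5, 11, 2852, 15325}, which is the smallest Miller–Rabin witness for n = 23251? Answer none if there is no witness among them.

none

n − 1 = 23250 = 2^1 · 11625, so s = 1 and d = 11625.
Base 5: x_0 = 5^11625 mod 23251 = 1. x_0 = 1, so 5 is not a witness.
Base 11: x_0 = 11^11625 mod 23251 = 1. x_0 = 1, so 11 is not a witness.
Base 2852: x_0 = 2852^11625 mod 23251 = 23250. x_0 = 23250 ≡ −1, so 2852 is not a witness.
Base 15325: x_0 = 15325^11625 mod 23251 = 1. x_0 = 1, so 15325 is not a witness.
No listed base is a witness for 23251.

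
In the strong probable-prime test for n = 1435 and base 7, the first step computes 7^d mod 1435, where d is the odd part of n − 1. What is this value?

n − 1 = 1434 = 2^1 · 717, so s = 1 and d = 717.
7^717 mod 1435 = 462.

462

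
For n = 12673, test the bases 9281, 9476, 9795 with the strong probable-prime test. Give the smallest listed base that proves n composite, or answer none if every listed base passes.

9476

n − 1 = 12672 = 2^7 · 99, so s = 7 and d = 99.
Base 9281: x_0 = 9281^99 mod 12673 = 1. x_0 = 1, so 9281 is not a witness.
Base 9476: x_0 = 9476^99 mod 12673 = 10810. x_0 is neither 1 nor 12672, so continue squaring. x_1 = 10810^2 mod 12673 = 11040. x_2 = 11040^2 mod 12673 = 5359. x_3 = 5359^2 mod 12673 = 1863. x_4 = 1863^2 mod 12673 = 11040. x_5 = 11040^2 mod 12673 = 5359. x_6 = 5359^2 mod 12673 = 1863. Reached i = s−1 = 6 without hitting −1: 9476 is a Miller–Rabin witness and 12673 is composite.
Base 9795: x_0 = 9795^99 mod 12673 = 11361. x_0 is neither 1 nor 12672, so continue squaring. x_1 = 11361^2 mod 12673 = 10489. x_2 = 10489^2 mod 12673 = 4808. x_3 = 4808^2 mod 12673 = 1312. x_4 = 1312^2 mod 12673 = 10489. x_5 = 10489^2 mod 12673 = 4808. x_6 = 4808^2 mod 12673 = 1312. Reached i = s−1 = 6 without hitting −1: 9795 is a Miller–Rabin witness and 12673 is composite.
The smallest witness among the given bases is 9476.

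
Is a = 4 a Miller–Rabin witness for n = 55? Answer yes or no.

yes

n − 1 = 54 = 2^1 · 27, so s = 1 and d = 27.
By repeated squaring, 4^27 ≡ 49 (mod 55).
x_0 = 4^27 mod 55 = 49.
x_0 ∉ {1, 54} and s = 1, so 4 is a Miller–Rabin witness and 55 is composite.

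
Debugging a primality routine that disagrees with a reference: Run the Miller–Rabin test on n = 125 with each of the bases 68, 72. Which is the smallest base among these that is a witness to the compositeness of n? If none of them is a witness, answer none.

72

n − 1 = 124 = 2^2 · 31, so s = 2 and d = 31.
Base 68: x_0 = 68^31 mod 125 = 57. x_0 is neither 1 nor 124, so continue squaring. x_1 = 57^2 mod 125 = 124. x_1 ≡ −1, so 68 is not a witness.
Base 72: x_0 = 72^31 mod 125 = 103. x_0 is neither 1 nor 124, so continue squaring. x_1 = 103^2 mod 125 = 109. Reached i = s−1 = 1 without hitting −1: 72 is a Miller–Rabin witness and 125 is composite.
The smallest witness among the given bases is 72.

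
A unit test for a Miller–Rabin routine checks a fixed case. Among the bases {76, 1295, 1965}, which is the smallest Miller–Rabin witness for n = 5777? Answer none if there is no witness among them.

1295

n − 1 = 5776 = 2^4 · 361, so s = 4 and d = 361.
Base 76: x_0 = 76^361 mod 5777 = 76. x_0 is neither 1 nor 5776, so continue squaring. x_1 = 76^2 mod 5777 = 5776. x_1 ≡ −1, so 76 is not a witness.
Base 1295: x_0 = 1295^361 mod 5777 = 4740. x_0 is neither 1 nor 5776, so continue squaring. x_1 = 4740^2 mod 5777 = 847. x_2 = 847^2 mod 5777 = 1061. x_3 = 1061^2 mod 5777 = 4983. Reached i = s−1 = 3 without hitting −1: 1295 is a Miller–Rabin witness and 5777 is composite.
Base 1965: x_0 = 1965^361 mod 5777 = 4004. x_0 is neither 1 nor 5776, so continue squaring. x_1 = 4004^2 mod 5777 = 841. x_2 = 841^2 mod 5777 = 2487. x_3 = 2487^2 mod 5777 = 3779. Reached i = s−1 = 3 without hitting −1: 1965 is a Miller–Rabin witness and 5777 is composite.
The smallest witness among the given bases is 1295.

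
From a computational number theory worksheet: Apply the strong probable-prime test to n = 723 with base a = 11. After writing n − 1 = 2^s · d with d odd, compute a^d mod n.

230

n − 1 = 722 = 2^1 · 361, so s = 1 and d = 361.
11^361 mod 723 = 230.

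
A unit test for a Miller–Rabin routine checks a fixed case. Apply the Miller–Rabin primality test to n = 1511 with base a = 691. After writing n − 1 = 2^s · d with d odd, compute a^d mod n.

n − 1 = 1510 = 2^1 · 755, so s = 1 and d = 755.
691^755 mod 1511 = 1.

1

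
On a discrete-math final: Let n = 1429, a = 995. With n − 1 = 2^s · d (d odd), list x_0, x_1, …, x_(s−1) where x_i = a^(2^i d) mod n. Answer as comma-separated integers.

1, 1

n − 1 = 1428 = 2^2 · 357, so s = 2 and d = 357.
x_0 = 995^357 mod 1429 = 1.
x_1 = 1^2 mod 1429 = 1.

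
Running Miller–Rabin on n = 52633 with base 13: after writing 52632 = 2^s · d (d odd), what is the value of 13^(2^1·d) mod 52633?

n − 1 = 52632 = 2^3 · 6579, so s = 3 and d = 6579.
x_0 = 13^6579 mod 52633 = 36875.
x_1 = 36875^2 mod 52633 = 44703.

44703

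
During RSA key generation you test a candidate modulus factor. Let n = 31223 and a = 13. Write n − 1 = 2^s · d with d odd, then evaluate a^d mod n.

1

n − 1 = 31222 = 2^1 · 15611, so s = 1 and d = 15611.
13^15611 mod 31223 = 1.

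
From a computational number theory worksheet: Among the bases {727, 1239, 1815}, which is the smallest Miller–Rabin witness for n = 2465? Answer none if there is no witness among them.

n − 1 = 2464 = 2^5 · 77, so s = 5 and d = 77.
Base 727: x_0 = 727^77 mod 2465 = 1322. x_0 is neither 1 nor 2464, so continue squaring. x_1 = 1322^2 mod 2465 = 2464. x_1 ≡ −1, so 727 is not a witness.
Base 1239: x_0 = 1239^77 mod 2465 = 104. x_0 is neither 1 nor 2464, so continue squaring. x_1 = 104^2 mod 2465 = 956. x_2 = 956^2 mod 2465 = 1886. x_3 = 1886^2 mod 2465 = 1. x_3 = 1 but x_2 ≠ ±1, a nontrivial square root of 1 — 1239 is a witness and 2465 is composite.
Base 1815: x_0 = 1815^77 mod 2465 = 1815. x_0 is neither 1 nor 2464, so continue squaring. x_1 = 1815^2 mod 2465 = 985. x_2 = 985^2 mod 2465 = 1480. x_3 = 1480^2 mod 2465 = 1480. x_4 = 1480^2 mod 2465 = 1480. Reached i = s−1 = 4 without hitting −1: 1815 is a Miller–Rabin witness and 2465 is composite.
The smallest witness among the given bases is 1239.

1239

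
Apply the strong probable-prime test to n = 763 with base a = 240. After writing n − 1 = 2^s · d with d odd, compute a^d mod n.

n − 1 = 762 = 2^1 · 381, so s = 1 and d = 381.
240^381 mod 763 = 729.

729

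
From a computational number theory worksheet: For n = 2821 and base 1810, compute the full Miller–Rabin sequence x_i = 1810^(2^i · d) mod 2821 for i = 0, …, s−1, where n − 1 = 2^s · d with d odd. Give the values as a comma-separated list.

n − 1 = 2820 = 2^2 · 705, so s = 2 and d = 705.
x_0 = 1810^705 mod 2821 = 92.
x_1 = 92^2 mod 2821 = 1.

92, 1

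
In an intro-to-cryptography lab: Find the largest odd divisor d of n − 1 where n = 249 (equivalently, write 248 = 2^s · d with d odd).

31

Halving: 248 → 124 → 62 → 31; 31 is odd.
So 248 = 2^3 · 31.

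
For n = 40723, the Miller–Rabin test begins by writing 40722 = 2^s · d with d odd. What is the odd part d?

Halving: 40722 → 20361; 20361 is odd.
So 40722 = 2^1 · 20361.

20361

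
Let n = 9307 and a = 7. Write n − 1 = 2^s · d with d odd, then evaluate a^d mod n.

2021

n − 1 = 9306 = 2^1 · 4653, so s = 1 and d = 4653.
Repeated squaring mod 9307: 7^1 ≡ 7, 7^2 ≡ 49, 7^4 ≡ 2401, 7^8 ≡ 3768, 7^16 ≡ 4649, 7^32 ≡ 2347, 7^64 ≡ 7972, 7^128 ≡ 4588, 7^256 ≡ 6617, 7^512 ≡ 4561, 7^1024 ≡ 1576, 7^2048 ≡ 8114, 7^4096 ≡ 8585.
4653 = 4096 + 512 + 32 + 8 + 4 + 1, so 7^4653 ≡ 8585·4561·2347·3768·2401·7 ≡ 2021 (mod 9307).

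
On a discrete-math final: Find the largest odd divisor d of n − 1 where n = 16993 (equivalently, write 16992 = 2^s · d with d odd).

531

Halving: 16992 → 8496 → 4248 → 2124 → 1062 → 531; 531 is odd.
So 16992 = 2^5 · 531.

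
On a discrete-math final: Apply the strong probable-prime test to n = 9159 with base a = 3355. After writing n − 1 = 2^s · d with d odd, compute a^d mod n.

5161

n − 1 = 9158 = 2^1 · 4579, so s = 1 and d = 4579.
3355^4579 mod 9159 = 5161.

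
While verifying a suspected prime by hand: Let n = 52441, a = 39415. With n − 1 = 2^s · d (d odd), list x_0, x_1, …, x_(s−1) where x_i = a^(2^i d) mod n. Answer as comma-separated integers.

n − 1 = 52440 = 2^3 · 6555, so s = 3 and d = 6555.
x_0 = 39415^6555 mod 52441 = 30687.
x_1 = 30687^2 mod 52441 = 8932.
x_2 = 8932^2 mod 52441 = 17863.

30687, 8932, 17863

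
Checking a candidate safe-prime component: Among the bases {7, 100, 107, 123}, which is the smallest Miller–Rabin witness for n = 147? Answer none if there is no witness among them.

n − 1 = 146 = 2^1 · 73, so s = 1 and d = 73.
Base 7: x_0 = 7^73 mod 147 = 49. x_0 ∉ {1, 146} and s = 1, so 7 is a Miller–Rabin witness and 147 is composite.
Base 100: x_0 = 100^73 mod 147 = 142. x_0 ∉ {1, 146} and s = 1, so 100 is a Miller–Rabin witness and 147 is composite.
Base 107: x_0 = 107^73 mod 147 = 65. x_0 ∉ {1, 146} and s = 1, so 107 is a Miller–Rabin witness and 147 is composite.
Base 123: x_0 = 123^73 mod 147 = 39. x_0 ∉ {1, 146} and s = 1, so 123 is a Miller–Rabin witness and 147 is composite.
The smallest witness among the given bases is 7.

7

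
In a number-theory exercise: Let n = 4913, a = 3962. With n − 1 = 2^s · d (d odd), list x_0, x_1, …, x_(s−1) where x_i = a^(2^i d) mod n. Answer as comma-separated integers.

n − 1 = 4912 = 2^4 · 307, so s = 4 and d = 307.
x_0 = 3962^307 mod 4913 = 2517.
x_1 = 2517^2 mod 4913 = 2432.
x_2 = 2432^2 mod 4913 = 4285.
x_3 = 4285^2 mod 4913 = 1344.

2517, 2432, 4285, 1344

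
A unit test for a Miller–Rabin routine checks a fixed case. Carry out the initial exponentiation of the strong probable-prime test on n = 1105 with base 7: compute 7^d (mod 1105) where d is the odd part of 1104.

n − 1 = 1104 = 2^4 · 69, so s = 4 and d = 69.
7^69 mod 1105 = 827.

827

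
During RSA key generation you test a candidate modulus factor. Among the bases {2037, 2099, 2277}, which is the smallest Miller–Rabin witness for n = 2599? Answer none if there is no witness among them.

n − 1 = 2598 = 2^1 · 1299, so s = 1 and d = 1299.
Base 2037: x_0 = 2037^1299 mod 2599 = 1393. x_0 ∉ {1, 2598} and s = 1, so 2037 is a Miller–Rabin witness and 2599 is composite.
Base 2099: x_0 = 2099^1299 mod 2599 = 374. x_0 ∉ {1, 2598} and s = 1, so 2099 is a Miller–Rabin witness and 2599 is composite.
Base 2277: x_0 = 2277^1299 mod 2599 = 2185. x_0 ∉ {1, 2598} and s = 1, so 2277 is a Miller–Rabin witness and 2599 is composite.
The smallest witness among the given bases is 2037.

2037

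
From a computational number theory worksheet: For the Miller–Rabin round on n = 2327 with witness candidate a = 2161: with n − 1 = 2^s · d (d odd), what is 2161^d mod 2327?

74

n − 1 = 2326 = 2^1 · 1163, so s = 1 and d = 1163.
Repeated squaring mod 2327: 2161^1 ≡ 2161, 2161^2 ≡ 1959, 2161^4 ≡ 458, 2161^8 ≡ 334, 2161^16 ≡ 2187, 2161^32 ≡ 984, 2161^64 ≡ 224, 2161^128 ≡ 1309, 2161^256 ≡ 809, 2161^512 ≡ 594, 2161^1024 ≡ 1459.
1163 = 1024 + 128 + 8 + 2 + 1, so 2161^1163 ≡ 1459·1309·334·1959·2161 ≡ 74 (mod 2327).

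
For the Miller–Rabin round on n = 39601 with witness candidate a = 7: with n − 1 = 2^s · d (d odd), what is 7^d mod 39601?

n − 1 = 39600 = 2^4 · 2475, so s = 4 and d = 2475.
Repeated squaring mod 39601: 7^1 ≡ 7, 7^2 ≡ 49, 7^4 ≡ 2401, 7^8 ≡ 22656, 7^16 ≡ 25775, 7^32 ≡ 4249, 7^64 ≡ 35546, 7^128 ≡ 8610, 7^256 ≡ 38629, 7^512 ≡ 33961, 7^1024 ≡ 9997, 7^2048 ≡ 26686.
2475 = 2048 + 256 + 128 + 32 + 8 + 2 + 1, so 7^2475 ≡ 26686·38629·8610·4249·22656·49·7 ≡ 3782 (mod 39601).

3782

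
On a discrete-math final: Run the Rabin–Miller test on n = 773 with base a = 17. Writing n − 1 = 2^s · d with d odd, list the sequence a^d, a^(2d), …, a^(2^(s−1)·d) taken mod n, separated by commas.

n − 1 = 772 = 2^2 · 193, so s = 2 and d = 193.
x_0 = 17^193 mod 773 = 1.
x_1 = 1^2 mod 773 = 1.

1, 1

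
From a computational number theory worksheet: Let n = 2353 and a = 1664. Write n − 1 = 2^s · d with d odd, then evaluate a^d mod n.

650

n − 1 = 2352 = 2^4 · 147, so s = 4 and d = 147.
1664^147 mod 2353 = 650.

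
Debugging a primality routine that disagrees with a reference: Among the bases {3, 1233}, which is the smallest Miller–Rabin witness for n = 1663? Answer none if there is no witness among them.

none

n − 1 = 1662 = 2^1 · 831, so s = 1 and d = 831.
Base 3: x_0 = 3^831 mod 1663 = 1662. x_0 = 1662 ≡ −1, so 3 is not a witness.
Base 1233: x_0 = 1233^831 mod 1663 = 1. x_0 = 1, so 1233 is not a witness.
No listed base is a witness for 1663.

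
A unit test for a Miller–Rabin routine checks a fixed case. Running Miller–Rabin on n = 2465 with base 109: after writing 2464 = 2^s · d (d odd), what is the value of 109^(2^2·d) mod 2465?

871

n − 1 = 2464 = 2^5 · 77, so s = 5 and d = 77.
x_0 = 109^77 mod 2465 = 2029.
x_1 = 2029^2 mod 2465 = 291.
x_2 = 291^2 mod 2465 = 871.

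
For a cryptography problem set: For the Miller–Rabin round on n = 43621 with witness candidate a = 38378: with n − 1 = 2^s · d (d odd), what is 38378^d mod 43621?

n − 1 = 43620 = 2^2 · 10905, so s = 2 and d = 10905.
38378^10905 mod 43621 = 35638.

35638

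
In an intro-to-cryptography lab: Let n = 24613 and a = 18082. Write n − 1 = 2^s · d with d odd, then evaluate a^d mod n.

21685

n − 1 = 24612 = 2^2 · 6153, so s = 2 and d = 6153.
Repeated squaring mod 24613: 18082^1 ≡ 18082, 18082^2 ≡ 24245, 18082^4 ≡ 12359, 18082^8 ≡ 21216, 18082^16 ≡ 20725, 18082^32 ≡ 4162, 18082^64 ≡ 19305, 18082^128 ≡ 17592, 18082^256 ≡ 19215, 18082^512 ≡ 21225, 18082^1024 ≡ 8886, 18082^2048 ≡ 2492, 18082^4096 ≡ 7588.
6153 = 4096 + 2048 + 8 + 1, so 18082^6153 ≡ 7588·2492·21216·18082 ≡ 21685 (mod 24613).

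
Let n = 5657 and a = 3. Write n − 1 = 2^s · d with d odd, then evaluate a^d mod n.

5040

n − 1 = 5656 = 2^3 · 707, so s = 3 and d = 707.
3^707 mod 5657 = 5040.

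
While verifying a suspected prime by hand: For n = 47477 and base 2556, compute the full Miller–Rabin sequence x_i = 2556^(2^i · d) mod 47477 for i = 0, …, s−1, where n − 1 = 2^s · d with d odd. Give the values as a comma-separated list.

27285, 31865

n − 1 = 47476 = 2^2 · 11869, so s = 2 and d = 11869.
x_0 = 2556^11869 mod 47477 = 27285.
x_1 = 27285^2 mod 47477 = 31865.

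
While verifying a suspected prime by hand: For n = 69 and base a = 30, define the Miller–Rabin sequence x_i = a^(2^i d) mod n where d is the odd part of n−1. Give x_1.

39

n − 1 = 68 = 2^2 · 17, so s = 2 and d = 17.
Repeated squaring mod 69: 30^1 ≡ 30, 30^2 ≡ 3, 30^4 ≡ 9, 30^8 ≡ 12, 30^16 ≡ 6.
17 = 16 + 1, so 30^17 ≡ 6·30 ≡ 42 (mod 69).
x_0 = 42.
x_1 = 42^2 mod 69 = 39.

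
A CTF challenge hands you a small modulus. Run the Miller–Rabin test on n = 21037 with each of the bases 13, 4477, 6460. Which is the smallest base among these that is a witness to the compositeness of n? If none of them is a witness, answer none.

n − 1 = 21036 = 2^2 · 5259, so s = 2 and d = 5259.
Base 13: x_0 = 13^5259 mod 21037 = 9158. x_0 is neither 1 nor 21036, so continue squaring. x_1 = 9158^2 mod 21037 = 15482. Reached i = s−1 = 1 without hitting −1: 13 is a Miller–Rabin witness and 21037 is composite.
Base 4477: x_0 = 4477^5259 mod 21037 = 16862. x_0 is neither 1 nor 21036, so continue squaring. x_1 = 16862^2 mod 21037 = 11989. Reached i = s−1 = 1 without hitting −1: 4477 is a Miller–Rabin witness and 21037 is composite.
Base 6460: x_0 = 6460^5259 mod 21037 = 9576. x_0 is neither 1 nor 21036, so continue squaring. x_1 = 9576^2 mod 21037 = 20530. Reached i = s−1 = 1 without hitting −1: 6460 is a Miller–Rabin witness and 21037 is composite.
The smallest witness among the given bases is 13.

13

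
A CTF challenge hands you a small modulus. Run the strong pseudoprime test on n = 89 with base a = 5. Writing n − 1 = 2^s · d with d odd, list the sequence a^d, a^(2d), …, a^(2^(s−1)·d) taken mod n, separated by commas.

55, 88, 1

n − 1 = 88 = 2^3 · 11, so s = 3 and d = 11.
x_0 = 5^11 mod 89 = 55.
x_1 = 55^2 mod 89 = 88.
x_2 = 88^2 mod 89 = 1.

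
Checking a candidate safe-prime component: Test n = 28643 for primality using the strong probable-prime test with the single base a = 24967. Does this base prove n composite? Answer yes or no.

no

n − 1 = 28642 = 2^1 · 14321, so s = 1 and d = 14321.
Repeated squaring mod 28643: 24967^1 ≡ 24967, 24967^2 ≡ 22123, 24967^4 ≡ 4188, 24967^8 ≡ 9828, 24967^16 ≡ 5388, 24967^32 ≡ 15185, 24967^64 ≡ 8075, 24967^128 ≡ 14157, 24967^256 ≡ 5578, 24967^512 ≡ 7786, 24967^1024 ≡ 13208, 24967^2048 ≡ 15394, 24967^4096 ≡ 11697, 24967^8192 ≡ 20841.
14321 = 8192 + 4096 + 1024 + 512 + 256 + 128 + 64 + 32 + 16 + 1, so 24967^14321 ≡ 20841·11697·13208·7786·5578·14157·8075·15185·5388·24967 ≡ 28642 (mod 28643).
x_0 = 24967^14321 mod 28643 = 28642.
x_0 = 28642 ≡ −1, so 24967 is not a witness.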